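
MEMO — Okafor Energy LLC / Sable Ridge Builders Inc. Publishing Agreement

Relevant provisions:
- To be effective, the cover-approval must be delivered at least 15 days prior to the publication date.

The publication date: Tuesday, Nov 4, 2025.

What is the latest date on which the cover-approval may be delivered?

Counting back 15 calendar days from Nov 4, 2025 gives Oct 20, 2025.

Oct 20, 2025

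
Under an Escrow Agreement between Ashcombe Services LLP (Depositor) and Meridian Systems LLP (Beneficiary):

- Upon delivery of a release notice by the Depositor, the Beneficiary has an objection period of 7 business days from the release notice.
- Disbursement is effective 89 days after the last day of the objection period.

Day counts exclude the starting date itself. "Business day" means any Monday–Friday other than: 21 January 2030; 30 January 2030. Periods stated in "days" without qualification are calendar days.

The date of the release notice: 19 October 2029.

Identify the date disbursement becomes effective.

From Friday, 19 October 2029, 7 business days (Oct 22, Oct 23, Oct 24, Oct 25, Oct 26, Oct 29, Oct 30, skipping weekends) brings us to Tuesday, 30 October 2029, which is the last day of the objection period.
Adding 89 calendar days to 30 October 2029 gives 27 January 2030, which is the date disbursement becomes effective.

27 January 2030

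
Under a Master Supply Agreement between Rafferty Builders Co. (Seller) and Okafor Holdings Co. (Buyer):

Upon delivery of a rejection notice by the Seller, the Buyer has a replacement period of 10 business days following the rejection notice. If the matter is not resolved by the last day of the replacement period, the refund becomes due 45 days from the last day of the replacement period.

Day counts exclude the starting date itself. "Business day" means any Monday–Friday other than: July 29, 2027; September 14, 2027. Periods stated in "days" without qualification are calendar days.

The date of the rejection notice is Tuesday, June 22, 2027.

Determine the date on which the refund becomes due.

August 20, 2027

From Tuesday, June 22, 2027, 10 business days (Jun 23, Jun 24, Jun 25, Jun 28, Jun 29, Jun 30, Jul 1, Jul 2, Jul 5, Jul 6, skipping weekends) brings us to Tuesday, July 6, 2027, which is the last day of the replacement period.
Adding 45 calendar days to July 6, 2027 gives August 20, 2027, which is the date on which the refund becomes due.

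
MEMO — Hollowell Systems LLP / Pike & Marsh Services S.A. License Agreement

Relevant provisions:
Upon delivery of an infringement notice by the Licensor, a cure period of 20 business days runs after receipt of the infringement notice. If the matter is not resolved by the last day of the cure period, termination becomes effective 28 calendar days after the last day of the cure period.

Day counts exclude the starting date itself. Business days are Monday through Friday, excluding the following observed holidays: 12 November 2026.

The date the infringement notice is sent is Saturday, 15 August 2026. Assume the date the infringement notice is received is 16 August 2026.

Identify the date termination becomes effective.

9 October 2026

The last day of the cure period: 20 business days after Sunday, 16 August 2026, skipping weekends — Aug 17, Aug 18, Aug 19, Aug 20, …, Sep 9, Sep 10, Sep 11 — lands on Friday, 11 September 2026.
The date termination becomes effective: 28 calendar days after 11 September 2026 is 9 October 2026.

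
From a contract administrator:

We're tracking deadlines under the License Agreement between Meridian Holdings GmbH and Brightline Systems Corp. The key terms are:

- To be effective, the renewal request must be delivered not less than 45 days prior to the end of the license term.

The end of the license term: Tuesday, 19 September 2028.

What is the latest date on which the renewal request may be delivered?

19 September 2028 minus 45 days is 5 August 2028.

5 August 2028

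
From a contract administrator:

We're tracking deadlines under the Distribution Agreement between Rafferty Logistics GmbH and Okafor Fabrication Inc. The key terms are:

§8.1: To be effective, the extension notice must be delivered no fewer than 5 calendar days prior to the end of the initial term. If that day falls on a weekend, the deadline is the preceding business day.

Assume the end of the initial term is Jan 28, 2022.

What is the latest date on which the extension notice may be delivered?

Jan 21, 2022

Counting back 5 calendar days from Jan 28, 2022 gives Jan 23, 2022. That is a Sunday, so the deadline moves back to Friday, Jan 21, 2022.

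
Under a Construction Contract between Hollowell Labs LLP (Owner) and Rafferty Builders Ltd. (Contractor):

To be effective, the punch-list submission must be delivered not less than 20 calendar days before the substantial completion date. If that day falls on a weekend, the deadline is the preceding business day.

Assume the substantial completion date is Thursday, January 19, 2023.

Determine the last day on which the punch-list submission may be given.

December 30, 2022

January 19, 2023 minus 20 days is December 30, 2022. That is a Friday, so no adjustment is needed.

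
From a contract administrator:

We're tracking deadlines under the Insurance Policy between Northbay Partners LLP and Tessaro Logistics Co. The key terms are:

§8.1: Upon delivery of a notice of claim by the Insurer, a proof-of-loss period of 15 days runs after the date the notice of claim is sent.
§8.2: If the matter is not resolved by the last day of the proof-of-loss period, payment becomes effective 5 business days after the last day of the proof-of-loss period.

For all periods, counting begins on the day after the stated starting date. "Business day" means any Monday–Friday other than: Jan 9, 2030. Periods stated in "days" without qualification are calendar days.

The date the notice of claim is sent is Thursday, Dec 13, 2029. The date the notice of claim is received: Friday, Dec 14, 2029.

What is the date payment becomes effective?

Jan 4, 2030

The last day of the proof-of-loss period: 15 calendar days after Dec 13, 2029 is Dec 28, 2029.
From Friday, Dec 28, 2029, 5 business days (Dec 31, Jan 1, Jan 2, Jan 3, Jan 4, skipping weekends) brings us to Friday, Jan 4, 2030, which is the date payment becomes effective.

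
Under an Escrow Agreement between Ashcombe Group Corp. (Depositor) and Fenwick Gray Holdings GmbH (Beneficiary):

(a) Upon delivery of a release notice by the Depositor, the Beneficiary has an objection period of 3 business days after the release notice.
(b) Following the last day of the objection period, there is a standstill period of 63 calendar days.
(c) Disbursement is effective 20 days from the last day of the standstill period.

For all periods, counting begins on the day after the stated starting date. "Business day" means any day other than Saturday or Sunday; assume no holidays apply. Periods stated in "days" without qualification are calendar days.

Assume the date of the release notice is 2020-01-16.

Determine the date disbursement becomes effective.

From Thursday, 2020-01-16, 3 business days (Jan 17, Jan 20, Jan 21, skipping weekends) brings us to Tuesday, 2020-01-21, which is the last day of the objection period.
Adding 63 calendar days to 2020-01-21 gives 2020-03-24, which is the last day of the standstill period.
The date disbursement becomes effective: 20 calendar days after 2020-03-24 is 2020-04-13.

2020-04-13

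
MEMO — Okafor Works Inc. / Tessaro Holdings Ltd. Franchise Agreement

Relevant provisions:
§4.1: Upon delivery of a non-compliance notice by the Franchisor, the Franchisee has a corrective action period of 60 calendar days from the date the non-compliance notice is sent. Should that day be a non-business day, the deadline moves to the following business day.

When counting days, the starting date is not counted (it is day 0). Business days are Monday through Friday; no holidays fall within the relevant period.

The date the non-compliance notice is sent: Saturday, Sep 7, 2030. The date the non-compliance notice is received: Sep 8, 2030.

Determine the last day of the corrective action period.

Nov 6, 2030

The last day of the corrective action period: 60 calendar days after Sep 7, 2030 is Nov 6, 2030. Nov 6, 2030 is a Wednesday, so no roll-forward applies.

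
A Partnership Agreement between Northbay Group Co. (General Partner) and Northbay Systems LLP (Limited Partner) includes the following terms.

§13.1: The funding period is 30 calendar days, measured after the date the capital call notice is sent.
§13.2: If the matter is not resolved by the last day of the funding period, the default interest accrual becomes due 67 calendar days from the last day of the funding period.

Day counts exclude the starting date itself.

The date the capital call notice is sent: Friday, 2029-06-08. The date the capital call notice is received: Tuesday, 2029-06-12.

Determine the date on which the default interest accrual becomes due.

Adding 30 calendar days to 2029-06-08 gives 2029-07-08, which is the last day of the funding period.
The date on which the default interest accrual becomes due: 67 calendar days after 2029-07-08 is 2029-09-13.

2029-09-13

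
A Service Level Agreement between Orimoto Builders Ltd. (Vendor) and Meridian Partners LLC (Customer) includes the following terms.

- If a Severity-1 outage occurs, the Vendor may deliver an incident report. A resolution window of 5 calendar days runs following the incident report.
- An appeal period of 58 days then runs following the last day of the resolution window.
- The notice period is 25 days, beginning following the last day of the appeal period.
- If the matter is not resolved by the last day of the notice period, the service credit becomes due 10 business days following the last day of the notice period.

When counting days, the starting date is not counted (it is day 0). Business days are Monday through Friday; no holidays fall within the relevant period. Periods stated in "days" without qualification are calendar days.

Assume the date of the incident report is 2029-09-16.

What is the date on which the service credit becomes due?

2029-12-27

Adding 5 calendar days to 2029-09-16 gives 2029-09-21, which is the last day of the resolution window.
The last day of the appeal period: 2029-09-21 + 58 days = 2029-11-18.
Adding 25 calendar days to 2029-11-18 gives 2029-12-13, which is the last day of the notice period.
From Thursday, 2029-12-13, 10 business days (Dec 14, Dec 17, Dec 18, Dec 19, Dec 20, Dec 21, Dec 24, Dec 25, Dec 26, Dec 27, skipping weekends) brings us to Thursday, 2029-12-27, which is the date on which the service credit becomes due.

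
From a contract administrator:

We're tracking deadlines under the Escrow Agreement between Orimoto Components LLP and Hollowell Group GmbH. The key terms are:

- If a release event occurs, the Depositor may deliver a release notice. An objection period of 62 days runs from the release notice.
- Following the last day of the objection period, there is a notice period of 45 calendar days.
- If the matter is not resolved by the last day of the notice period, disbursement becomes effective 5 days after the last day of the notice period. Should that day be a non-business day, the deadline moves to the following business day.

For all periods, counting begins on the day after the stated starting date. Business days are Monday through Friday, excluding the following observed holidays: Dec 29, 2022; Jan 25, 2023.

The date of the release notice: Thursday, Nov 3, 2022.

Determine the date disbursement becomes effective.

The last day of the objection period: Nov 3, 2022 + 62 days = Jan 4, 2023.
Adding 45 calendar days to Jan 4, 2023 gives Feb 18, 2023, which is the last day of the notice period.
The date disbursement becomes effective: Feb 18, 2023 + 5 days = Feb 23, 2023. Feb 23, 2023 is a Thursday and is not a listed holiday, so no roll-forward applies.

Feb 23, 2023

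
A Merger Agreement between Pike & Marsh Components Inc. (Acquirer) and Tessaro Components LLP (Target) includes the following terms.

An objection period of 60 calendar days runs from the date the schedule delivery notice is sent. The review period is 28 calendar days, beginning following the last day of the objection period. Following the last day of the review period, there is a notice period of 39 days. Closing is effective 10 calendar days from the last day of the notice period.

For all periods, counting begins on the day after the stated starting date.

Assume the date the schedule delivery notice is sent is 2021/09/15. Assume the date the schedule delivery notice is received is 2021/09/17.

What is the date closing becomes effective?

Adding 60 calendar days to 2021/09/15 gives 2021/11/14, which is the last day of the objection period.
The last day of the review period: 2021/11/14 + 28 days = 2021/12/12.
The last day of the notice period: 2021/12/12 + 39 days = 2022/01/20.
The date closing becomes effective: 10 calendar days after 2022/01/20 is 2022/01/30.

2022/01/30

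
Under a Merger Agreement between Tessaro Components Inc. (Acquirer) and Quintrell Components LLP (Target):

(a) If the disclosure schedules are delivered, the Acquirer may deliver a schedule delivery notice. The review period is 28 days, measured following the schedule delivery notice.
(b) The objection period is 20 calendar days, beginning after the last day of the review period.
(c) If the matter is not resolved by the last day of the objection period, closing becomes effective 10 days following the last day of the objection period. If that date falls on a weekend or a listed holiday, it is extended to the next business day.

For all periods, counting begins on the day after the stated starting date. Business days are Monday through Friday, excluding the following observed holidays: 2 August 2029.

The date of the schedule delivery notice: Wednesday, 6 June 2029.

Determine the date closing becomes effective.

3 August 2029

The last day of the review period: 6 June 2029 + 28 days = 4 July 2029.
Adding 20 calendar days to 4 July 2029 gives 24 July 2029, which is the last day of the objection period.
The date closing becomes effective: 24 July 2029 + 10 days = 3 August 2029. 3 August 2029 is a Friday and is not a listed holiday, so no roll-forward applies.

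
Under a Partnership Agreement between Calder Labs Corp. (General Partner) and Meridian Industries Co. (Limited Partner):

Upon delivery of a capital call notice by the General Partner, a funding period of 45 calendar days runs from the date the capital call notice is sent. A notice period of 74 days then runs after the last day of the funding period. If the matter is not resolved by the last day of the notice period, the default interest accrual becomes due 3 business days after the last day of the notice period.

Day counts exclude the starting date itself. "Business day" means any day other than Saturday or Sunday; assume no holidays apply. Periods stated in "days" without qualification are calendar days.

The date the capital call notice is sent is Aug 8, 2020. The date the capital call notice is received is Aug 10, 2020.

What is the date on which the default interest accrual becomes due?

Dec 9, 2020

The last day of the funding period: Aug 8, 2020 + 45 days = Sep 22, 2020.
The last day of the notice period: 74 calendar days after Sep 22, 2020 is Dec 5, 2020.
The date on which the default interest accrual becomes due: 3 business days after Saturday, Dec 5, 2020, skipping weekends — Dec 7, Dec 8, Dec 9 — lands on Wednesday, Dec 9, 2020.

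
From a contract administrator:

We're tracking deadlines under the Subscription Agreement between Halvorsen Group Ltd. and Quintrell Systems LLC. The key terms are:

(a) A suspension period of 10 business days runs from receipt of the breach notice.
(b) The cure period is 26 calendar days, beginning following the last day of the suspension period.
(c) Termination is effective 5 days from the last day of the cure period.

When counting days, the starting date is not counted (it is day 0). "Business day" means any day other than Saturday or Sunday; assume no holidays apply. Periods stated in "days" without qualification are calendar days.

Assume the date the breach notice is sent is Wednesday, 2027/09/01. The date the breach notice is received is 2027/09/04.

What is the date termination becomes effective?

From Saturday, 2027/09/04, 10 business days (Sep 6, Sep 7, Sep 8, Sep 9, Sep 10, Sep 13, Sep 14, Sep 15, Sep 16, Sep 17, skipping weekends) brings us to Friday, 2027/09/17, which is the last day of the suspension period.
The last day of the cure period: 2027/09/17 + 26 days = 2027/10/13.
The date termination becomes effective: 5 calendar days after 2027/10/13 is 2027/10/18.

2027/10/18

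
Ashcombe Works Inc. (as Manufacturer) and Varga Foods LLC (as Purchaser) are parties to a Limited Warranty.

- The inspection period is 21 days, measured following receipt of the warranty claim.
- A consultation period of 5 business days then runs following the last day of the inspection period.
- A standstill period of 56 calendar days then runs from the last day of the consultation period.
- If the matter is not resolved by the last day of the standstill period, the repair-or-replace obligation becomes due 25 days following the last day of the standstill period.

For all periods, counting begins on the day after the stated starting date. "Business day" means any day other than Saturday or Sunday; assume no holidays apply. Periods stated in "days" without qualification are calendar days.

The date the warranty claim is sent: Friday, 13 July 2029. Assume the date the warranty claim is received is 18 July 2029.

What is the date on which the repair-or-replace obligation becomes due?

4 November 2029

The last day of the inspection period: 18 July 2029 + 21 days = 8 August 2029.
The last day of the consultation period: counting 5 business days from Wednesday, 8 August 2029 (Aug 9, Aug 10, Aug 13, Aug 14, Aug 15, skipping weekends) reaches Wednesday, 15 August 2029.
The last day of the standstill period: 56 calendar days after 15 August 2029 is 10 October 2029.
The date on which the repair-or-replace obligation becomes due: 25 calendar days after 10 October 2029 is 4 November 2029.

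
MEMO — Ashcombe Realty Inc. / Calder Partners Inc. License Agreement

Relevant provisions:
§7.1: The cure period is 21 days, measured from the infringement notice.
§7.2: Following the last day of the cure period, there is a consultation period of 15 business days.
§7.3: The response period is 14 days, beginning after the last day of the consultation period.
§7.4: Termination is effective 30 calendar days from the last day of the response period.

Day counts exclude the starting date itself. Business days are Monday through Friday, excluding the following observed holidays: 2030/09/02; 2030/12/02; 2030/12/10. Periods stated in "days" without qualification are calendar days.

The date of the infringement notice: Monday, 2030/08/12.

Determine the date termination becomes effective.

The last day of the cure period: 21 calendar days after 2030/08/12 is 2030/09/02.
From Monday, 2030/09/02, 15 business days (Sep 3, Sep 4, Sep 5, Sep 6, …, Sep 19, Sep 20, Sep 23, skipping weekends) brings us to Monday, 2030/09/23, which is the last day of the consultation period.
The last day of the response period: 2030/09/23 + 14 days = 2030/10/07.
The date termination becomes effective: 2030/10/07 + 30 days = 2030/11/06.

2030/11/06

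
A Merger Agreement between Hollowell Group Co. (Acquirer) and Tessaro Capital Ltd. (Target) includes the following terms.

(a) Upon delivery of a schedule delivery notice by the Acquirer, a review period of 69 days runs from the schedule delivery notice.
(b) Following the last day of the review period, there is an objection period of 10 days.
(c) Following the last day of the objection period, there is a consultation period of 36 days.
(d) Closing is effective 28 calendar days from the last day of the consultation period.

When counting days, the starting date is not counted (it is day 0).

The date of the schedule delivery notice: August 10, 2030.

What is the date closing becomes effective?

The last day of the review period: 69 calendar days after August 10, 2030 is October 18, 2030.
The last day of the objection period: October 18, 2030 + 10 days = October 28, 2030.
The last day of the consultation period: October 28, 2030 + 36 days = December 3, 2030.
The date closing becomes effective: 28 calendar days after December 3, 2030 is December 31, 2030.

December 31, 2030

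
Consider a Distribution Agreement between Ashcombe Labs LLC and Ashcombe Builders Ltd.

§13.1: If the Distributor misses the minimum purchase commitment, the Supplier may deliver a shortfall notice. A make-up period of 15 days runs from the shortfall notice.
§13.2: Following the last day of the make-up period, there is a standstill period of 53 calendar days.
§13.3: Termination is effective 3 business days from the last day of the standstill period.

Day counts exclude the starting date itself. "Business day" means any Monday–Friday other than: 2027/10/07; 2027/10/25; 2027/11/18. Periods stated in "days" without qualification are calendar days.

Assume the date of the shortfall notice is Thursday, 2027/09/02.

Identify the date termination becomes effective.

2027/11/12

The last day of the make-up period: 15 calendar days after 2027/09/02 is 2027/09/17.
Adding 53 calendar days to 2027/09/17 gives 2027/11/09, which is the last day of the standstill period.
The date termination becomes effective: 3 business days after Tuesday, 2027/11/09, skipping weekends — Nov 10, Nov 11, Nov 12 — lands on Friday, 2027/11/12.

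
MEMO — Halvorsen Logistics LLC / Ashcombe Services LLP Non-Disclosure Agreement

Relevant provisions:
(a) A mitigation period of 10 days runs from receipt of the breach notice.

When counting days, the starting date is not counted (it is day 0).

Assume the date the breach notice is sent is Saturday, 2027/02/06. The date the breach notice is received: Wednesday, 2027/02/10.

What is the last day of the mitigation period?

2027/02/20

The last day of the mitigation period: 10 calendar days after 2027/02/10 is 2027/02/20.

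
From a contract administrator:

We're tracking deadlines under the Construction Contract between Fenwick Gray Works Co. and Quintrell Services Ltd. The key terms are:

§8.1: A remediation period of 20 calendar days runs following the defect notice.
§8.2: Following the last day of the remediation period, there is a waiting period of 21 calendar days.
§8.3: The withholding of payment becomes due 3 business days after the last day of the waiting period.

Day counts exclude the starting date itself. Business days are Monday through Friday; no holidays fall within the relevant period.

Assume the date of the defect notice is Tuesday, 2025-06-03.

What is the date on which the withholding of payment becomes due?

The last day of the remediation period: 20 calendar days after 2025-06-03 is 2025-06-23.
The last day of the waiting period: 21 calendar days after 2025-06-23 is 2025-07-14.
The date on which the withholding of payment becomes due: 3 business days after Monday, 2025-07-14, skipping weekends — Jul 15, Jul 16, Jul 17 — lands on Thursday, 2025-07-17.

2025-07-17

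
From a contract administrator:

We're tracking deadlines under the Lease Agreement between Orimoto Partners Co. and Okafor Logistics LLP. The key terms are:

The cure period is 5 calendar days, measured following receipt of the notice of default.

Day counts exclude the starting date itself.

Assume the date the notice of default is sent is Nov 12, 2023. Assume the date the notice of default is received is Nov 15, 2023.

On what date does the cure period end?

The last day of the cure period: 5 calendar days after Nov 15, 2023 is Nov 20, 2023.

Nov 20, 2023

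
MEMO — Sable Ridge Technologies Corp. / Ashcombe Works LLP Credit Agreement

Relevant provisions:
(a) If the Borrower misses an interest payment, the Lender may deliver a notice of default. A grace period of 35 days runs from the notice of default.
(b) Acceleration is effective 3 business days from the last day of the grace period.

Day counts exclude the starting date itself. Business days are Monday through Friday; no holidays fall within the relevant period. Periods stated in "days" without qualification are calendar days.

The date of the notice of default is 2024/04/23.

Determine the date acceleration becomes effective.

2024/05/31

The last day of the grace period: 2024/04/23 + 35 days = 2024/05/28.
From Tuesday, 2024/05/28, 3 business days (May 29, May 30, May 31, skipping weekends) brings us to Friday, 2024/05/31, which is the date acceleration becomes effective.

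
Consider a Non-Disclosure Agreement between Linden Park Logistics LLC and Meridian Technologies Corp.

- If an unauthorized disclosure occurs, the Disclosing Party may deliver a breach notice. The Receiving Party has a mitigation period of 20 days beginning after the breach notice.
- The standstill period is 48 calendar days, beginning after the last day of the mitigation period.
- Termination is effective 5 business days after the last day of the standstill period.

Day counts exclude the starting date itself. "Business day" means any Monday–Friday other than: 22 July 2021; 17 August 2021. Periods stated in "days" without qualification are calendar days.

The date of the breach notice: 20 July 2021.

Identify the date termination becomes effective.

The last day of the mitigation period: 20 calendar days after 20 July 2021 is 9 August 2021.
The last day of the standstill period: 9 August 2021 + 48 days = 26 September 2021.
From Sunday, 26 September 2021, 5 business days (Sep 27, Sep 28, Sep 29, Sep 30, Oct 1, skipping weekends) brings us to Friday, 1 October 2021, which is the date termination becomes effective.

1 October 2021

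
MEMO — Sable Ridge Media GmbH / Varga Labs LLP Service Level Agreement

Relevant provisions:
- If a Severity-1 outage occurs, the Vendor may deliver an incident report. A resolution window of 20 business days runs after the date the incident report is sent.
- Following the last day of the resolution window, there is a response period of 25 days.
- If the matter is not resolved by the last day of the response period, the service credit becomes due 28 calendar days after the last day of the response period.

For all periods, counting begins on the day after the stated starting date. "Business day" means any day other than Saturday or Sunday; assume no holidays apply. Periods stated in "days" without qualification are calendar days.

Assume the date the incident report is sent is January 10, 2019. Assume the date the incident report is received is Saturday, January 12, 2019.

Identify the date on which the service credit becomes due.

April 1, 2019

From Thursday, January 10, 2019, 20 business days (Jan 11, Jan 14, Jan 15, Jan 16, …, Feb 5, Feb 6, Feb 7, skipping weekends) brings us to Thursday, February 7, 2019, which is the last day of the resolution window.
The last day of the response period: February 7, 2019 + 25 days = March 4, 2019.
Adding 28 calendar days to March 4, 2019 gives April 1, 2019, which is the date on which the service credit becomes due.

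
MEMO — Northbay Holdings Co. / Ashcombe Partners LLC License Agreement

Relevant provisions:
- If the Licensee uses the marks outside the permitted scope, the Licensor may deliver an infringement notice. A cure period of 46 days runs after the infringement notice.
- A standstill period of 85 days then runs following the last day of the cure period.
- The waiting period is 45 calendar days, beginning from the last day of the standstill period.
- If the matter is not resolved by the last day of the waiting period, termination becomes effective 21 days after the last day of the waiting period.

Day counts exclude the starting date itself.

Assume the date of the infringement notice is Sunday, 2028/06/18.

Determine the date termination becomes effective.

The last day of the cure period: 2028/06/18 + 46 days = 2028/08/03.
The last day of the standstill period: 2028/08/03 + 85 days = 2028/10/27.
The last day of the waiting period: 2028/10/27 + 45 days = 2028/12/11.
Adding 21 calendar days to 2028/12/11 gives 2029/01/01, which is the date termination becomes effective.

2029/01/01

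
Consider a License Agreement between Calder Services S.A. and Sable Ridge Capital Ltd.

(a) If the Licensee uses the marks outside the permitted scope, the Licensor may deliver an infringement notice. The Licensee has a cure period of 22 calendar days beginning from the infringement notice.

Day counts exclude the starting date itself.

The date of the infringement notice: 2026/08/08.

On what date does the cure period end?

2026/08/30

Adding 22 calendar days to 2026/08/08 gives 2026/08/30, which is the last day of the cure period.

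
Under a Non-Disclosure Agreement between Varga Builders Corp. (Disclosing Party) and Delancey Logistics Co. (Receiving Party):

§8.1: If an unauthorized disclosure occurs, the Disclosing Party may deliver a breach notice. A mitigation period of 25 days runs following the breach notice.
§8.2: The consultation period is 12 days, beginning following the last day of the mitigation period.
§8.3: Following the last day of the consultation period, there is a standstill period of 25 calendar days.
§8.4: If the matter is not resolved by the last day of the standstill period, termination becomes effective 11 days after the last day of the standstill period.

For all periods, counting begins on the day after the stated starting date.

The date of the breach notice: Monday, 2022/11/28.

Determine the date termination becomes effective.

2023/02/09

The last day of the mitigation period: 25 calendar days after 2022/11/28 is 2022/12/23.
Adding 12 calendar days to 2022/12/23 gives 2023/01/04, which is the last day of the consultation period.
The last day of the standstill period: 25 calendar days after 2023/01/04 is 2023/01/29.
The date termination becomes effective: 11 calendar days after 2023/01/29 is 2023/02/09.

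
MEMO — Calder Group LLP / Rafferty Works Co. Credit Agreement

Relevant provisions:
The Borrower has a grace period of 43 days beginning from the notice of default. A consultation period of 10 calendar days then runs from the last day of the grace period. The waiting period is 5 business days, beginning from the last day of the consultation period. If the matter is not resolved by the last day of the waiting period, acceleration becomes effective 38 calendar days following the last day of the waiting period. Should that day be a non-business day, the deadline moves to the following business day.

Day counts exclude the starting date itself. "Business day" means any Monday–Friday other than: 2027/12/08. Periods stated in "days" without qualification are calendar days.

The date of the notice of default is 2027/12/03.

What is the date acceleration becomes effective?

2028/03/10

The last day of the grace period: 43 calendar days after 2027/12/03 is 2028/01/15.
The last day of the consultation period: 2028/01/15 + 10 days = 2028/01/25.
The last day of the waiting period: counting 5 business days from Tuesday, 2028/01/25 (Jan 26, Jan 27, Jan 28, Jan 31, Feb 1, skipping weekends) reaches Tuesday, 2028/02/01.
The date acceleration becomes effective: 38 calendar days after 2028/02/01 is 2028/03/10. 2028/03/10 is a Friday and is not a listed holiday, so no roll-forward applies.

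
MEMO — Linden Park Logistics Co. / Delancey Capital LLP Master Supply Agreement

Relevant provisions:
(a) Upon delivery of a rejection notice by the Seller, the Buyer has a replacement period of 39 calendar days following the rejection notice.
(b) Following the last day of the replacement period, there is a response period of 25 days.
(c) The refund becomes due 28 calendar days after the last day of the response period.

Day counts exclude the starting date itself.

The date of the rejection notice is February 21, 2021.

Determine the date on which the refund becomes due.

May 24, 2021

The last day of the replacement period: 39 calendar days after February 21, 2021 is April 1, 2021.
The last day of the response period: 25 calendar days after April 1, 2021 is April 26, 2021.
The date on which the refund becomes due: April 26, 2021 + 28 days = May 24, 2021.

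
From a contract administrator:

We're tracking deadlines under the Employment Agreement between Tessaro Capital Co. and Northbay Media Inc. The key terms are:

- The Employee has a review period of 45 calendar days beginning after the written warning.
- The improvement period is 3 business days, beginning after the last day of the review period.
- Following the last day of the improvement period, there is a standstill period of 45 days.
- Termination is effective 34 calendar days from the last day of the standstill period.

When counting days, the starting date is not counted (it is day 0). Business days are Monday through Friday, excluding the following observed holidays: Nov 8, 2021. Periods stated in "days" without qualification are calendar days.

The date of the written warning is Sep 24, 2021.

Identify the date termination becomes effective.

Jan 29, 2022

Adding 45 calendar days to Sep 24, 2021 gives Nov 8, 2021, which is the last day of the review period.
From Monday, Nov 8, 2021, 3 business days (Nov 9, Nov 10, Nov 11, skipping weekends) brings us to Thursday, Nov 11, 2021, which is the last day of the improvement period.
Adding 45 calendar days to Nov 11, 2021 gives Dec 26, 2021, which is the last day of the standstill period.
The date termination becomes effective: 34 calendar days after Dec 26, 2021 is Jan 29, 2022.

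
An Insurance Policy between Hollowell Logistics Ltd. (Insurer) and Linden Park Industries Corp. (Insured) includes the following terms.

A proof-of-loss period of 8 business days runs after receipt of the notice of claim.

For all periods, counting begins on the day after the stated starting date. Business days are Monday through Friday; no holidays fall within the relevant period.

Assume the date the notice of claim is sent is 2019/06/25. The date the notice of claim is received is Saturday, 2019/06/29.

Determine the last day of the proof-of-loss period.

2019/07/10

The last day of the proof-of-loss period: counting 8 business days from Saturday, 2019/06/29 (Jul 1, Jul 2, Jul 3, Jul 4, Jul 5, Jul 8, Jul 9, Jul 10, skipping weekends) reaches Wednesday, 2019/07/10.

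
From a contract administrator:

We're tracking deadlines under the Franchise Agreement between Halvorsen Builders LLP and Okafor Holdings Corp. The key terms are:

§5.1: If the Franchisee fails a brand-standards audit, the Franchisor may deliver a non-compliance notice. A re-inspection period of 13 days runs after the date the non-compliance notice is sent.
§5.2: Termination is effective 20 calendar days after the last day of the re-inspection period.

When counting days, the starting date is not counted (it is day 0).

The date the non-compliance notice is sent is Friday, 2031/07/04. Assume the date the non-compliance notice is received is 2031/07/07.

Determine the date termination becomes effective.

2031/08/06

The last day of the re-inspection period: 13 calendar days after 2031/07/04 is 2031/07/17.
Adding 20 calendar days to 2031/07/17 gives 2031/08/06, which is the date termination becomes effective.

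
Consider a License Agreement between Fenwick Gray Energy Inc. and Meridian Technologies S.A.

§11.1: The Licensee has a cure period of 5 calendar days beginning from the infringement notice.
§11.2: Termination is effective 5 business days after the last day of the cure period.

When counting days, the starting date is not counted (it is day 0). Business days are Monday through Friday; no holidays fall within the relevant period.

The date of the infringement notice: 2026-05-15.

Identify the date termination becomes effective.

2026-05-27

Adding 5 calendar days to 2026-05-15 gives 2026-05-20, which is the last day of the cure period.
The date termination becomes effective: 5 business days after Wednesday, 2026-05-20, skipping weekends — May 21, May 22, May 25, May 26, May 27 — lands on Wednesday, 2026-05-27.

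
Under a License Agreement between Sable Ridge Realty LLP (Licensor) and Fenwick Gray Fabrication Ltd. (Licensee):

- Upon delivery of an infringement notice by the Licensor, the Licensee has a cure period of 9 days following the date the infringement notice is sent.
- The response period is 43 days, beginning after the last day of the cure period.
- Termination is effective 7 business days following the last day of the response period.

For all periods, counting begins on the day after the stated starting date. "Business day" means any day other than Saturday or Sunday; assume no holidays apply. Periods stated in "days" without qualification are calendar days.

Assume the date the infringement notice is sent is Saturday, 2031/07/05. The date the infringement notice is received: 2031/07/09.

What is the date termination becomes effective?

2031/09/04

The last day of the cure period: 9 calendar days after 2031/07/05 is 2031/07/14.
The last day of the response period: 43 calendar days after 2031/07/14 is 2031/08/26.
The date termination becomes effective: 7 business days after Tuesday, 2031/08/26, skipping weekends — Aug 27, Aug 28, Aug 29, Sep 1, Sep 2, Sep 3, Sep 4 — lands on Thursday, 2031/09/04.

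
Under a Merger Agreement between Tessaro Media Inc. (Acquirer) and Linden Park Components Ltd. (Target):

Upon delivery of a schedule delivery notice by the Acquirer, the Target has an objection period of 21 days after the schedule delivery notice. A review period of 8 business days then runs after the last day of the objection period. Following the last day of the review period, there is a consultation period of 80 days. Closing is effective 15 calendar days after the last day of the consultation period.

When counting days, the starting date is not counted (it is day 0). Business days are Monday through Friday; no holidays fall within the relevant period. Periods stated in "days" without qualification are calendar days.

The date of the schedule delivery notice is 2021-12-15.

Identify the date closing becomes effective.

The last day of the objection period: 2021-12-15 + 21 days = 2022-01-05.
The last day of the review period: counting 8 business days from Wednesday, 2022-01-05 (Jan 6, Jan 7, Jan 10, Jan 11, Jan 12, Jan 13, Jan 14, Jan 17, skipping weekends) reaches Monday, 2022-01-17.
Adding 80 calendar days to 2022-01-17 gives 2022-04-07, which is the last day of the consultation period.
Adding 15 calendar days to 2022-04-07 gives 2022-04-22, which is the date closing becomes effective.

2022-04-22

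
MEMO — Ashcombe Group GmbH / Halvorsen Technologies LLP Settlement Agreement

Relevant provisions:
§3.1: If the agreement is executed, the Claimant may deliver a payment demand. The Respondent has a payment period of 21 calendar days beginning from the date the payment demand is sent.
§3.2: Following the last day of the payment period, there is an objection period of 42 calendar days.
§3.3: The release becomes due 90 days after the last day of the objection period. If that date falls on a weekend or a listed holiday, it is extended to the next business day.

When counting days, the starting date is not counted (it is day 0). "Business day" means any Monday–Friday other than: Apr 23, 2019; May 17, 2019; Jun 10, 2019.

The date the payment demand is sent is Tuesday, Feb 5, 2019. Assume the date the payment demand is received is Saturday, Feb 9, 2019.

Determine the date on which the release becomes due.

The last day of the payment period: Feb 5, 2019 + 21 days = Feb 26, 2019.
The last day of the objection period: Feb 26, 2019 + 42 days = Apr 9, 2019.
Adding 90 calendar days to Apr 9, 2019 gives Jul 8, 2019, which is the date on which the release becomes due. Jul 8, 2019 is a Monday and is not a listed holiday, so no roll-forward applies.

Jul 8, 2019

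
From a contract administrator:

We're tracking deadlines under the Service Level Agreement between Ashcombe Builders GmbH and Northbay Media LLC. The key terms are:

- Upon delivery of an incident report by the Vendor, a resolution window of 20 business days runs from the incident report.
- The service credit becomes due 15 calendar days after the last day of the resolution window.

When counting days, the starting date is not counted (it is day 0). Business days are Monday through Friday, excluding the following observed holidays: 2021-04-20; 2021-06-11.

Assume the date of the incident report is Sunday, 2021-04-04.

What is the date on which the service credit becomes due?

From Sunday, 2021-04-04, 20 business days (Apr 5, Apr 6, Apr 7, Apr 8, …, Apr 29, Apr 30, May 3, skipping weekends and the listed holiday on Apr 20) brings us to Monday, 2021-05-03, which is the last day of the resolution window.
Adding 15 calendar days to 2021-05-03 gives 2021-05-18, which is the date on which the service credit becomes due.

2021-05-18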